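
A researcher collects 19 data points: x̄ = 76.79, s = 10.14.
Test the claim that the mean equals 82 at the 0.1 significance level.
One-sample t-test:
H₀: μ = 82
H₁: μ ≠ 82
df = n - 1 = 18
t = (x̄ - μ₀) / (s/√n) = (76.79 - 82) / (10.14/√19) = -2.240
p-value = 0.0380

Since p-value < α = 0.1, we reject H₀.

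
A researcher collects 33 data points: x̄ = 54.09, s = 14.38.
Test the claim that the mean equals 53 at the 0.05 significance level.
One-sample t-test:
H₀: μ = 53
H₁: μ ≠ 53
df = n - 1 = 32
t = (x̄ - μ₀) / (s/√n) = (54.09 - 53) / (14.38/√33) = 0.435
p-value = 0.6662

Since p-value > α = 0.05, we fail to reject H₀.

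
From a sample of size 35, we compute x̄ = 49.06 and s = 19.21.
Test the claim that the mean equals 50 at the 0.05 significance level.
One-sample t-test:
H₀: μ = 50
H₁: μ ≠ 50
df = n - 1 = 34
t = (x̄ - μ₀) / (s/√n) = (49.06 - 50) / (19.21/√35) = -0.289
p-value = 0.7740

Since p-value > α = 0.05, we fail to reject H₀.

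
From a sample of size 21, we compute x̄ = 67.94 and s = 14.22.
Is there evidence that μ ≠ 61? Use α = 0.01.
One-sample t-test:
H₀: μ = 61
H₁: μ ≠ 61
df = n - 1 = 20
t = (x̄ - μ₀) / (s/√n) = (67.94 - 61) / (14.22/√21) = 2.237
p-value = 0.0369

Since p-value > α = 0.01, we fail to reject H₀.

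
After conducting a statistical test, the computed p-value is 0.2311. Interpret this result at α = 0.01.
Since p = 0.2311 > α = 0.01, fail to reject H₀.
There is insufficient evidence to reject the null hypothesis; the result is not statistically significant at the 0.01 level.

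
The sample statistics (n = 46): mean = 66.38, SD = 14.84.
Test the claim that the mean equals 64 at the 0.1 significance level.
One-sample t-test:
H₀: μ = 64
H₁: μ ≠ 64
df = n - 1 = 45
t = (x̄ - μ₀) / (s/√n) = (66.38 - 64) / (14.84/√46) = 1.088
p-value = 0.2825

Since p-value > α = 0.1, we fail to reject H₀.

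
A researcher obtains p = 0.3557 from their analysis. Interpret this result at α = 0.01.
Since p = 0.3557 > α = 0.01, fail to reject H₀.
There is insufficient evidence to reject the null hypothesis; the result is not statistically significant at the 0.01 level.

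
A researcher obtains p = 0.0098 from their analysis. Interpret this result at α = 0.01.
Since p = 0.0098 < α = 0.01, reject H₀.
There is sufficient evidence to reject the null hypothesis; the result is statistically significant at the 0.01 level.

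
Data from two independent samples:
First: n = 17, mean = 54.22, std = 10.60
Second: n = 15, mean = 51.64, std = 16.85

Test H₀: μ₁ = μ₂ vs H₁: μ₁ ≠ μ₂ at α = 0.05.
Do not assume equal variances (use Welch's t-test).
Welch's two-sample t-test:
H₀: μ₁ = μ₂
H₁: μ₁ ≠ μ₂
s₁²/n₁ = 10.60²/17 = 6.6094,  s₂²/n₂ = 16.85²/15 = 18.9282
SE = √(s₁²/n₁ + s₂²/n₂) = √(6.6094 + 18.9282) = 5.0535
df (Welch-Satterthwaite) = (s₁²/n₁ + s₂²/n₂)² / [(s₁²/n₁)²/(n₁-1) + (s₂²/n₂)²/(n₂-1)] ≈ 23.03
t = (x̄₁ - x̄₂) / SE = (54.22 - 51.64) / 5.0535 = 2.58 / 5.0535 = 0.511
p-value = 0.6145

Since p-value > α = 0.05, we fail to reject H₀.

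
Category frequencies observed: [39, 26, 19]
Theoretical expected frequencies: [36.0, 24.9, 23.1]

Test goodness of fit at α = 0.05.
Chi-square goodness of fit test:
H₀: observed counts match expected distribution
H₁: observed counts differ from expected distribution
df = k - 1 = 2
χ² = Σ(O - E)²/E
   = (39 - 36.0)²/36.0 + (26 - 24.9)²/24.9 + (19 - 23.1)²/23.1
   = 0.250 + 0.049 + 0.728
   = 1.03
p-value = 0.5986

Since p-value > α = 0.05, we fail to reject H₀.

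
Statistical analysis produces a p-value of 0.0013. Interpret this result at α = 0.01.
Since p = 0.0013 < α = 0.01, reject H₀.
There is sufficient evidence to reject the null hypothesis; the result is statistically significant at the 0.01 level.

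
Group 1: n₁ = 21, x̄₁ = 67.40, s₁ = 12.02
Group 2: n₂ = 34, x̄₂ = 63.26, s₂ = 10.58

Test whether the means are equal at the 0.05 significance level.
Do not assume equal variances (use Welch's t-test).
Welch's two-sample t-test:
H₀: μ₁ = μ₂
H₁: μ₁ ≠ μ₂
s₁²/n₁ = 12.02²/21 = 6.8800,  s₂²/n₂ = 10.58²/34 = 3.2922
SE = √(s₁²/n₁ + s₂²/n₂) = √(6.8800 + 3.2922) = 3.1894
df (Welch-Satterthwaite) = (s₁²/n₁ + s₂²/n₂)² / [(s₁²/n₁)²/(n₁-1) + (s₂²/n₂)²/(n₂-1)] ≈ 38.39
t = (x̄₁ - x̄₂) / SE = (67.40 - 63.26) / 3.1894 = 4.14 / 3.1894 = 1.298
p-value = 0.2020

Since p-value > α = 0.05, we fail to reject H₀.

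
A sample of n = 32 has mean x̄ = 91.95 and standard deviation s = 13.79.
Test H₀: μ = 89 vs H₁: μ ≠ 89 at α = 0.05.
One-sample t-test:
H₀: μ = 89
H₁: μ ≠ 89
df = n - 1 = 31
t = (x̄ - μ₀) / (s/√n) = (91.95 - 89) / (13.79/√32) = 1.210
p-value = 0.2354

Since p-value > α = 0.05, we fail to reject H₀.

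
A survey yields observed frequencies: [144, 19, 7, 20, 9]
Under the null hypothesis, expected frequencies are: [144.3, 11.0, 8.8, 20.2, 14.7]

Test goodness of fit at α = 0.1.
Chi-square goodness of fit test:
H₀: observed counts match expected distribution
H₁: observed counts differ from expected distribution
df = k - 1 = 4
χ² = Σ(O - E)²/E
   = (144 - 144.3)²/144.3 + (19 - 11.0)²/11.0 + (7 - 8.8)²/8.8 + (20 - 20.2)²/20.2 + (9 - 14.7)²/14.7
   = 0.001 + 5.818 + 0.368 + 0.002 + 2.210
   = 8.40
p-value = 0.0780

Since p-value < α = 0.1, we reject H₀.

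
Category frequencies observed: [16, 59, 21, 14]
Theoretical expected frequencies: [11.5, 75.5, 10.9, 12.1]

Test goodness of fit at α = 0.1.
Chi-square goodness of fit test:
H₀: observed counts match expected distribution
H₁: observed counts differ from expected distribution
df = k - 1 = 3
χ² = Σ(O - E)²/E
   = (16 - 11.5)²/11.5 + (59 - 75.5)²/75.5 + (21 - 10.9)²/10.9 + (14 - 12.1)²/12.1
   = 1.761 + 3.606 + 9.359 + 0.298
   = 15.02
p-value = 0.0018

Since p-value < α = 0.1, we reject H₀.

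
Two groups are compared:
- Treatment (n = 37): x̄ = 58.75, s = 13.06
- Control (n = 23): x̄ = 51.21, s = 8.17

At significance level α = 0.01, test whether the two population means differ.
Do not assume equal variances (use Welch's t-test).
Welch's two-sample t-test:
H₀: μ₁ = μ₂
H₁: μ₁ ≠ μ₂
s₁²/n₁ = 13.06²/37 = 4.6098,  s₂²/n₂ = 8.17²/23 = 2.9021
SE = √(s₁²/n₁ + s₂²/n₂) = √(4.6098 + 2.9021) = 2.7408
df (Welch-Satterthwaite) = (s₁²/n₁ + s₂²/n₂)² / [(s₁²/n₁)²/(n₁-1) + (s₂²/n₂)²/(n₂-1)] ≈ 57.99
t = (x̄₁ - x̄₂) / SE = (58.75 - 51.21) / 2.7408 = 7.54 / 2.7408 = 2.751
p-value = 0.0079

Since p-value < α = 0.01, we reject H₀.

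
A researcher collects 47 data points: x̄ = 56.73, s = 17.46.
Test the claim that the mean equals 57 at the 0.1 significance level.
One-sample t-test:
H₀: μ = 57
H₁: μ ≠ 57
df = n - 1 = 46
t = (x̄ - μ₀) / (s/√n) = (56.73 - 57) / (17.46/√47) = -0.106
p-value = 0.9160

Since p-value > α = 0.1, we fail to reject H₀.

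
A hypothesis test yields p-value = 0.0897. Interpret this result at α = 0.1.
Since p = 0.0897 < α = 0.1, reject H₀.
There is sufficient evidence to reject the null hypothesis; the result is statistically significant at the 0.1 level.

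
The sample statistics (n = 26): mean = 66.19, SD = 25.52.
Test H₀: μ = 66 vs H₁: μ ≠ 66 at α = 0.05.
One-sample t-test:
H₀: μ = 66
H₁: μ ≠ 66
df = n - 1 = 25
t = (x̄ - μ₀) / (s/√n) = (66.19 - 66) / (25.52/√26) = 0.038
p-value = 0.9700

Since p-value > α = 0.05, we fail to reject H₀.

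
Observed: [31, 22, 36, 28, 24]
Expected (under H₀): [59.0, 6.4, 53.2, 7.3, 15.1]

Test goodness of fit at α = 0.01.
Chi-square goodness of fit test:
H₀: observed counts match expected distribution
H₁: observed counts differ from expected distribution
df = k - 1 = 4
χ² = Σ(O - E)²/E
   = (31 - 59.0)²/59.0 + (22 - 6.4)²/6.4 + (36 - 53.2)²/53.2 + (28 - 7.3)²/7.3 + (24 - 15.1)²/15.1
   = 13.288 + 38.025 + 5.561 + 58.697 + 5.246
   = 120.82
p-value < 0.0001

Since p-value < α = 0.01, we reject H₀.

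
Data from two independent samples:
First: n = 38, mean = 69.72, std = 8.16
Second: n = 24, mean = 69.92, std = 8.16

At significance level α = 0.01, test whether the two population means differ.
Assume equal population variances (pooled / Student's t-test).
Student's two-sample t-test (equal variances):
H₀: μ₁ = μ₂
H₁: μ₁ ≠ μ₂
df = n₁ + n₂ - 2 = 60
Pooled variance s_p² = [(n₁-1)s₁² + (n₂-1)s₂²] / (n₁ + n₂ - 2) = [(37)(8.16²) + (23)(8.16²)] / 60 = 66.5856
SE = √(s_p²(1/n₁ + 1/n₂)) = √(66.5856 × (1/38 + 1/24)) = 2.1276
t = (x̄₁ - x̄₂) / SE = (69.72 - 69.92) / 2.1276 = -0.20 / 2.1276 = -0.094
p-value = 0.9254

Since p-value > α = 0.01, we fail to reject H₀.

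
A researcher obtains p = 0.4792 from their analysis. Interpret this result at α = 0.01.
Since p = 0.4792 > α = 0.01, fail to reject H₀.
There is insufficient evidence to reject the null hypothesis; the result is not statistically significant at the 0.01 level.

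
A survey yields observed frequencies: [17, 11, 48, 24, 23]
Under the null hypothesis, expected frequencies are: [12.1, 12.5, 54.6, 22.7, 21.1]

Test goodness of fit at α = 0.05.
Chi-square goodness of fit test:
H₀: observed counts match expected distribution
H₁: observed counts differ from expected distribution
df = k - 1 = 4
χ² = Σ(O - E)²/E
   = (17 - 12.1)²/12.1 + (11 - 12.5)²/12.5 + (48 - 54.6)²/54.6 + (24 - 22.7)²/22.7 + (23 - 21.1)²/21.1
   = 1.984 + 0.180 + 0.798 + 0.074 + 0.171
   = 3.21
p-value = 0.5237

Since p-value > α = 0.05, we fail to reject H₀.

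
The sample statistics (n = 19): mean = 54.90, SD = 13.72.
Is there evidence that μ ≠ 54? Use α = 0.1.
One-sample t-test:
H₀: μ = 54
H₁: μ ≠ 54
df = n - 1 = 18
t = (x̄ - μ₀) / (s/√n) = (54.90 - 54) / (13.72/√19) = 0.286
p-value = 0.7782

Since p-value > α = 0.1, we fail to reject H₀.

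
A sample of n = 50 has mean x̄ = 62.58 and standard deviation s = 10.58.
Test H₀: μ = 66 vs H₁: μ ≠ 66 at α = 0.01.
One-sample t-test:
H₀: μ = 66
H₁: μ ≠ 66
df = n - 1 = 49
t = (x̄ - μ₀) / (s/√n) = (62.58 - 66) / (10.58/√50) = -2.286
p-value = 0.0266

Since p-value > α = 0.01, we fail to reject H₀.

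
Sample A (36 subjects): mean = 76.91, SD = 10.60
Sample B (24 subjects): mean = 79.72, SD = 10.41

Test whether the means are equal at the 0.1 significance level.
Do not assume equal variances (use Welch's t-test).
Welch's two-sample t-test:
H₀: μ₁ = μ₂
H₁: μ₁ ≠ μ₂
s₁²/n₁ = 10.60²/36 = 3.1211,  s₂²/n₂ = 10.41²/24 = 4.5153
SE = √(s₁²/n₁ + s₂²/n₂) = √(3.1211 + 4.5153) = 2.7634
df (Welch-Satterthwaite) = (s₁²/n₁ + s₂²/n₂)² / [(s₁²/n₁)²/(n₁-1) + (s₂²/n₂)²/(n₂-1)] ≈ 50.07
t = (x̄₁ - x̄₂) / SE = (76.91 - 79.72) / 2.7634 = -2.81 / 2.7634 = -1.017
p-value = 0.3141

Since p-value > α = 0.1, we fail to reject H₀.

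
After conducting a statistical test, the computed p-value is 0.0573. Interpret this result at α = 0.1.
Since p = 0.0573 < α = 0.1, reject H₀.
There is sufficient evidence to reject the null hypothesis; the result is statistically significant at the 0.1 level.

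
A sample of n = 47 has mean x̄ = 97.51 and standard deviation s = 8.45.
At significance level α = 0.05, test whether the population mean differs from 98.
One-sample t-test:
H₀: μ = 98
H₁: μ ≠ 98
df = n - 1 = 46
t = (x̄ - μ₀) / (s/√n) = (97.51 - 98) / (8.45/√47) = -0.398
p-value = 0.6928

Since p-value > α = 0.05, we fail to reject H₀.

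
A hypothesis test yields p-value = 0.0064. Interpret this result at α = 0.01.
Since p = 0.0064 < α = 0.01, reject H₀.
There is sufficient evidence to reject the null hypothesis; the result is statistically significant at the 0.01 level.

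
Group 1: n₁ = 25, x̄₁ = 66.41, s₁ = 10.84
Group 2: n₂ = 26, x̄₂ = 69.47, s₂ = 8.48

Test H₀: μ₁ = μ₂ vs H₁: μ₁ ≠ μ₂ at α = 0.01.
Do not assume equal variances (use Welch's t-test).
Welch's two-sample t-test:
H₀: μ₁ = μ₂
H₁: μ₁ ≠ μ₂
s₁²/n₁ = 10.84²/25 = 4.7002,  s₂²/n₂ = 8.48²/26 = 2.7658
SE = √(s₁²/n₁ + s₂²/n₂) = √(4.7002 + 2.7658) = 2.7324
df (Welch-Satterthwaite) = (s₁²/n₁ + s₂²/n₂)² / [(s₁²/n₁)²/(n₁-1) + (s₂²/n₂)²/(n₂-1)] ≈ 45.45
t = (x̄₁ - x̄₂) / SE = (66.41 - 69.47) / 2.7324 = -3.06 / 2.7324 = -1.120
p-value = 0.2686

Since p-value > α = 0.01, we fail to reject H₀.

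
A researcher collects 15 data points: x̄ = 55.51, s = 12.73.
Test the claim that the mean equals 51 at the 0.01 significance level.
One-sample t-test:
H₀: μ = 51
H₁: μ ≠ 51
df = n - 1 = 14
t = (x̄ - μ₀) / (s/√n) = (55.51 - 51) / (12.73/√15) = 1.372
p-value = 0.1916

Since p-value > α = 0.01, we fail to reject H₀.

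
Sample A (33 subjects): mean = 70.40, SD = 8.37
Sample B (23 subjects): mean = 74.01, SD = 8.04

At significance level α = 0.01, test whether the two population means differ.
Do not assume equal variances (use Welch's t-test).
Welch's two-sample t-test:
H₀: μ₁ = μ₂
H₁: μ₁ ≠ μ₂
s₁²/n₁ = 8.37²/33 = 2.1229,  s₂²/n₂ = 8.04²/23 = 2.8105
SE = √(s₁²/n₁ + s₂²/n₂) = √(2.1229 + 2.8105) = 2.2211
df (Welch-Satterthwaite) = (s₁²/n₁ + s₂²/n₂)² / [(s₁²/n₁)²/(n₁-1) + (s₂²/n₂)²/(n₂-1)] ≈ 48.69
t = (x̄₁ - x̄₂) / SE = (70.40 - 74.01) / 2.2211 = -3.61 / 2.2211 = -1.625
p-value = 0.1106

Since p-value > α = 0.01, we fail to reject H₀.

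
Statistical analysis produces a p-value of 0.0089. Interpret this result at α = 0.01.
Since p = 0.0089 < α = 0.01, reject H₀.
There is sufficient evidence to reject the null hypothesis; the result is statistically significant at the 0.01 level.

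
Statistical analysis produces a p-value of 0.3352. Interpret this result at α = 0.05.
Since p = 0.3352 > α = 0.05, fail to reject H₀.
There is insufficient evidence to reject the null hypothesis; the result is not statistically significant at the 0.05 level.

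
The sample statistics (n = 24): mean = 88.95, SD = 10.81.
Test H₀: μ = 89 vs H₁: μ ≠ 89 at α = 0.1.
One-sample t-test:
H₀: μ = 89
H₁: μ ≠ 89
df = n - 1 = 23
t = (x̄ - μ₀) / (s/√n) = (88.95 - 89) / (10.81/√24) = -0.023
p-value = 0.9821

Since p-value > α = 0.1, we fail to reject H₀.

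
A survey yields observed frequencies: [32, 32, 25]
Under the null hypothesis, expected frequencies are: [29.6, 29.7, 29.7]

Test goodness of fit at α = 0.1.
Chi-square goodness of fit test:
H₀: observed counts match expected distribution
H₁: observed counts differ from expected distribution
df = k - 1 = 2
χ² = Σ(O - E)²/E
   = (32 - 29.6)²/29.6 + (32 - 29.7)²/29.7 + (25 - 29.7)²/29.7
   = 0.195 + 0.178 + 0.744
   = 1.12
p-value = 0.5722

Since p-value > α = 0.1, we fail to reject H₀.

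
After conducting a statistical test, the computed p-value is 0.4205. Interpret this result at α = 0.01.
Since p = 0.4205 > α = 0.01, fail to reject H₀.
There is insufficient evidence to reject the null hypothesis; the result is not statistically significant at the 0.01 level.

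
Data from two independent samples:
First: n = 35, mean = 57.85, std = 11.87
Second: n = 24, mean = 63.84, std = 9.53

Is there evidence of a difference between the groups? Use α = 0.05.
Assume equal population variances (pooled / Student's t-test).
Student's two-sample t-test (equal variances):
H₀: μ₁ = μ₂
H₁: μ₁ ≠ μ₂
df = n₁ + n₂ - 2 = 57
Pooled variance s_p² = [(n₁-1)s₁² + (n₂-1)s₂²] / (n₁ + n₂ - 2) = [(34)(11.87²) + (23)(9.53²)] / 57 = 120.6908
SE = √(s_p²(1/n₁ + 1/n₂)) = √(120.6908 × (1/35 + 1/24)) = 2.9115
t = (x̄₁ - x̄₂) / SE = (57.85 - 63.84) / 2.9115 = -5.99 / 2.9115 = -2.057
p-value = 0.0442

Since p-value < α = 0.05, we reject H₀.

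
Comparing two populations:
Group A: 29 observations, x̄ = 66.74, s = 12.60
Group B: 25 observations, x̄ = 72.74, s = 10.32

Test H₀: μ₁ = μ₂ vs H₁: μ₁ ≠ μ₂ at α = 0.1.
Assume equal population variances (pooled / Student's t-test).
Student's two-sample t-test (equal variances):
H₀: μ₁ = μ₂
H₁: μ₁ ≠ μ₂
df = n₁ + n₂ - 2 = 52
Pooled variance s_p² = [(n₁-1)s₁² + (n₂-1)s₂²] / (n₁ + n₂ - 2) = [(28)(12.60²) + (24)(10.32²)] / 52 = 134.6411
SE = √(s_p²(1/n₁ + 1/n₂)) = √(134.6411 × (1/29 + 1/25)) = 3.1668
t = (x̄₁ - x̄₂) / SE = (66.74 - 72.74) / 3.1668 = -6.00 / 3.1668 = -1.895
p-value = 0.0637

Since p-value < α = 0.1, we reject H₀.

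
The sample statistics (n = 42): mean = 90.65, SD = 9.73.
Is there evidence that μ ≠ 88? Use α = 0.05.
One-sample t-test:
H₀: μ = 88
H₁: μ ≠ 88
df = n - 1 = 41
t = (x̄ - μ₀) / (s/√n) = (90.65 - 88) / (9.73/√42) = 1.765
p-value = 0.0850

Since p-value > α = 0.05, we fail to reject H₀.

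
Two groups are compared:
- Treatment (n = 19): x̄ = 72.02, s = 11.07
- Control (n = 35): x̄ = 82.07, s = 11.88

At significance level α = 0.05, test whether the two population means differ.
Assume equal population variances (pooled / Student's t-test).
Student's two-sample t-test (equal variances):
H₀: μ₁ = μ₂
H₁: μ₁ ≠ μ₂
df = n₁ + n₂ - 2 = 52
Pooled variance s_p² = [(n₁-1)s₁² + (n₂-1)s₂²] / (n₁ + n₂ - 2) = [(18)(11.07²) + (34)(11.88²)] / 52 = 134.6996
SE = √(s_p²(1/n₁ + 1/n₂)) = √(134.6996 × (1/19 + 1/35)) = 3.3073
t = (x̄₁ - x̄₂) / SE = (72.02 - 82.07) / 3.3073 = -10.05 / 3.3073 = -3.039
p-value = 0.0037

Since p-value < α = 0.05, we reject H₀.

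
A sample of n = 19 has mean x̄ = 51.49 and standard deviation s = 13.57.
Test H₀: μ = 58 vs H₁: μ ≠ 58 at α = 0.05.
One-sample t-test:
H₀: μ = 58
H₁: μ ≠ 58
df = n - 1 = 18
t = (x̄ - μ₀) / (s/√n) = (51.49 - 58) / (13.57/√19) = -2.091
p-value = 0.0510

Since p-value > α = 0.05, we fail to reject H₀.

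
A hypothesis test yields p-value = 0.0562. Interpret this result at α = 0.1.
Since p = 0.0562 < α = 0.1, reject H₀.
There is sufficient evidence to reject the null hypothesis; the result is statistically significant at the 0.1 level.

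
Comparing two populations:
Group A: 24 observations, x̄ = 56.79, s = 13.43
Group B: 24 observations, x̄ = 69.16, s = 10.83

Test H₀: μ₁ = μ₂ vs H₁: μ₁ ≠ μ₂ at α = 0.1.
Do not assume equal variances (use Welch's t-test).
Welch's two-sample t-test:
H₀: μ₁ = μ₂
H₁: μ₁ ≠ μ₂
s₁²/n₁ = 13.43²/24 = 7.5152,  s₂²/n₂ = 10.83²/24 = 4.8870
SE = √(s₁²/n₁ + s₂²/n₂) = √(7.5152 + 4.8870) = 3.5217
df (Welch-Satterthwaite) = (s₁²/n₁ + s₂²/n₂)² / [(s₁²/n₁)²/(n₁-1) + (s₂²/n₂)²/(n₂-1)] ≈ 44.02
t = (x̄₁ - x̄₂) / SE = (56.79 - 69.16) / 3.5217 = -12.37 / 3.5217 = -3.513
p-value = 0.0010

Since p-value < α = 0.1, we reject H₀.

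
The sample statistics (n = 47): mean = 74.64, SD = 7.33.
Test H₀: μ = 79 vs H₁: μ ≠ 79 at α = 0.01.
One-sample t-test:
H₀: μ = 79
H₁: μ ≠ 79
df = n - 1 = 46
t = (x̄ - μ₀) / (s/√n) = (74.64 - 79) / (7.33/√47) = -4.078
p-value = 0.0002

Since p-value < α = 0.01, we reject H₀.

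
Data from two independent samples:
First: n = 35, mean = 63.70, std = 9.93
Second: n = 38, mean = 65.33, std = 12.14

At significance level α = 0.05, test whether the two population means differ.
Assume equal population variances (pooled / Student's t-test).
Student's two-sample t-test (equal variances):
H₀: μ₁ = μ₂
H₁: μ₁ ≠ μ₂
df = n₁ + n₂ - 2 = 71
Pooled variance s_p² = [(n₁-1)s₁² + (n₂-1)s₂²] / (n₁ + n₂ - 2) = [(34)(9.93²) + (37)(12.14²)] / 71 = 124.0227
SE = √(s_p²(1/n₁ + 1/n₂)) = √(124.0227 × (1/35 + 1/38)) = 2.6091
t = (x̄₁ - x̄₂) / SE = (63.70 - 65.33) / 2.6091 = -1.63 / 2.6091 = -0.625
p-value = 0.5341

Since p-value > α = 0.05, we fail to reject H₀.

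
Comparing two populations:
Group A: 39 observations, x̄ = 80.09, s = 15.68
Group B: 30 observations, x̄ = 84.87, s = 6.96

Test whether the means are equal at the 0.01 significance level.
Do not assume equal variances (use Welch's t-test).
Welch's two-sample t-test:
H₀: μ₁ = μ₂
H₁: μ₁ ≠ μ₂
s₁²/n₁ = 15.68²/39 = 6.3042,  s₂²/n₂ = 6.96²/30 = 1.6147
SE = √(s₁²/n₁ + s₂²/n₂) = √(6.3042 + 1.6147) = 2.8141
df (Welch-Satterthwaite) = (s₁²/n₁ + s₂²/n₂)² / [(s₁²/n₁)²/(n₁-1) + (s₂²/n₂)²/(n₂-1)] ≈ 55.21
t = (x̄₁ - x̄₂) / SE = (80.09 - 84.87) / 2.8141 = -4.78 / 2.8141 = -1.699
p-value = 0.0950

Since p-value > α = 0.01, we fail to reject H₀.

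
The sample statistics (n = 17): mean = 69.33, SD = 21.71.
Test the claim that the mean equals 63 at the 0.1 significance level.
One-sample t-test:
H₀: μ = 63
H₁: μ ≠ 63
df = n - 1 = 16
t = (x̄ - μ₀) / (s/√n) = (69.33 - 63) / (21.71/√17) = 1.202
p-value = 0.2468

Since p-value > α = 0.1, we fail to reject H₀.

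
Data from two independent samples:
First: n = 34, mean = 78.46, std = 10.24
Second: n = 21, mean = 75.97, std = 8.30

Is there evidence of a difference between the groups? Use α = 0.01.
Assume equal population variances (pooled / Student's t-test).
Student's two-sample t-test (equal variances):
H₀: μ₁ = μ₂
H₁: μ₁ ≠ μ₂
df = n₁ + n₂ - 2 = 53
Pooled variance s_p² = [(n₁-1)s₁² + (n₂-1)s₂²] / (n₁ + n₂ - 2) = [(33)(10.24²) + (20)(8.30²)] / 53 = 91.2849
SE = √(s_p²(1/n₁ + 1/n₂)) = √(91.2849 × (1/34 + 1/21)) = 2.6517
t = (x̄₁ - x̄₂) / SE = (78.46 - 75.97) / 2.6517 = 2.49 / 2.6517 = 0.939
p-value = 0.3520

Since p-value > α = 0.01, we fail to reject H₀.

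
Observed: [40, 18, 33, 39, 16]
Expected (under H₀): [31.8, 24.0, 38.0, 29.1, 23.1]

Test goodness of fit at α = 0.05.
Chi-square goodness of fit test:
H₀: observed counts match expected distribution
H₁: observed counts differ from expected distribution
df = k - 1 = 4
χ² = Σ(O - E)²/E
   = (40 - 31.8)²/31.8 + (18 - 24.0)²/24.0 + (33 - 38.0)²/38.0 + (39 - 29.1)²/29.1 + (16 - 23.1)²/23.1
   = 2.114 + 1.500 + 0.658 + 3.368 + 2.182
   = 9.82
p-value = 0.0435

Since p-value < α = 0.05, we reject H₀.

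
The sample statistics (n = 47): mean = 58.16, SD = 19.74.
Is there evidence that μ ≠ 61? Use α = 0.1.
One-sample t-test:
H₀: μ = 61
H₁: μ ≠ 61
df = n - 1 = 46
t = (x̄ - μ₀) / (s/√n) = (58.16 - 61) / (19.74/√47) = -0.986
p-value = 0.3291

Since p-value > α = 0.1, we fail to reject H₀.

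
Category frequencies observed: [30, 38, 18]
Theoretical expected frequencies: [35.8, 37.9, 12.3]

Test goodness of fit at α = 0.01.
Chi-square goodness of fit test:
H₀: observed counts match expected distribution
H₁: observed counts differ from expected distribution
df = k - 1 = 2
χ² = Σ(O - E)²/E
   = (30 - 35.8)²/35.8 + (38 - 37.9)²/37.9 + (18 - 12.3)²/12.3
   = 0.940 + 0.000 + 2.641
   = 3.58
p-value = 0.1668

Since p-value > α = 0.01, we fail to reject H₀.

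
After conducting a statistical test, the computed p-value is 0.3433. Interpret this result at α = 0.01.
Since p = 0.3433 > α = 0.01, fail to reject H₀.
There is insufficient evidence to reject the null hypothesis; the result is not statistically significant at the 0.01 level.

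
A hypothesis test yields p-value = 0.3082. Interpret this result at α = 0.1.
Since p = 0.3082 > α = 0.1, fail to reject H₀.
There is insufficient evidence to reject the null hypothesis; the result is not statistically significant at the 0.1 level.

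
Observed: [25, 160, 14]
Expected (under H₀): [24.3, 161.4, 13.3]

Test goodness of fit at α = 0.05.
Chi-square goodness of fit test:
H₀: observed counts match expected distribution
H₁: observed counts differ from expected distribution
df = k - 1 = 2
χ² = Σ(O - E)²/E
   = (25 - 24.3)²/24.3 + (160 - 161.4)²/161.4 + (14 - 13.3)²/13.3
   = 0.020 + 0.012 + 0.037
   = 0.07
p-value = 0.9660

Since p-value > α = 0.05, we fail to reject H₀.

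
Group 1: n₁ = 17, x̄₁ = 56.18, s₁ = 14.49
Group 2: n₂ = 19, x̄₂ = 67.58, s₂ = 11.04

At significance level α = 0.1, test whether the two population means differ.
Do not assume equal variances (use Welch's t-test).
Welch's two-sample t-test:
H₀: μ₁ = μ₂
H₁: μ₁ ≠ μ₂
s₁²/n₁ = 14.49²/17 = 12.3506,  s₂²/n₂ = 11.04²/19 = 6.4148
SE = √(s₁²/n₁ + s₂²/n₂) = √(12.3506 + 6.4148) = 4.3319
df (Welch-Satterthwaite) = (s₁²/n₁ + s₂²/n₂)² / [(s₁²/n₁)²/(n₁-1) + (s₂²/n₂)²/(n₂-1)] ≈ 29.79
t = (x̄₁ - x̄₂) / SE = (56.18 - 67.58) / 4.3319 = -11.40 / 4.3319 = -2.632
p-value = 0.0133

Since p-value < α = 0.1, we reject H₀.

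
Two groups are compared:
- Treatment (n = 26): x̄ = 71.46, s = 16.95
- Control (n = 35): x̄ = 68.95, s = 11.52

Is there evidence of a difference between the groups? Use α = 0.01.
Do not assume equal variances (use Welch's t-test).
Welch's two-sample t-test:
H₀: μ₁ = μ₂
H₁: μ₁ ≠ μ₂
s₁²/n₁ = 16.95²/26 = 11.0501,  s₂²/n₂ = 11.52²/35 = 3.7917
SE = √(s₁²/n₁ + s₂²/n₂) = √(11.0501 + 3.7917) = 3.8525
df (Welch-Satterthwaite) = (s₁²/n₁ + s₂²/n₂)² / [(s₁²/n₁)²/(n₁-1) + (s₂²/n₂)²/(n₂-1)] ≈ 41.51
t = (x̄₁ - x̄₂) / SE = (71.46 - 68.95) / 3.8525 = 2.51 / 3.8525 = 0.652
p-value = 0.5183

Since p-value > α = 0.01, we fail to reject H₀.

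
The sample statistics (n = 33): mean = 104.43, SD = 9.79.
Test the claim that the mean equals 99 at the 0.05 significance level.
One-sample t-test:
H₀: μ = 99
H₁: μ ≠ 99
df = n - 1 = 32
t = (x̄ - μ₀) / (s/√n) = (104.43 - 99) / (9.79/√33) = 3.186
p-value = 0.0032

Since p-value < α = 0.05, we reject H₀.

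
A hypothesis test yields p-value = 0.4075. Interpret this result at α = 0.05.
Since p = 0.4075 > α = 0.05, fail to reject H₀.
There is insufficient evidence to reject the null hypothesis; the result is not statistically significant at the 0.05 level.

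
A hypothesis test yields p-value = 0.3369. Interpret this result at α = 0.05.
Since p = 0.3369 > α = 0.05, fail to reject H₀.
There is insufficient evidence to reject the null hypothesis; the result is not statistically significant at the 0.05 level.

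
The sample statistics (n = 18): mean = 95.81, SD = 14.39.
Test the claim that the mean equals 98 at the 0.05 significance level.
One-sample t-test:
H₀: μ = 98
H₁: μ ≠ 98
df = n - 1 = 17
t = (x̄ - μ₀) / (s/√n) = (95.81 - 98) / (14.39/√18) = -0.646
p-value = 0.5271

Since p-value > α = 0.05, we fail to reject H₀.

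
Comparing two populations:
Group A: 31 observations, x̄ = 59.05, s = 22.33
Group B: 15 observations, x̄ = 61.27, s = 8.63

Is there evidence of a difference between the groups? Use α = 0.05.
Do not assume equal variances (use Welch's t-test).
Welch's two-sample t-test:
H₀: μ₁ = μ₂
H₁: μ₁ ≠ μ₂
s₁²/n₁ = 22.33²/31 = 16.0848,  s₂²/n₂ = 8.63²/15 = 4.9651
SE = √(s₁²/n₁ + s₂²/n₂) = √(16.0848 + 4.9651) = 4.5880
df (Welch-Satterthwaite) = (s₁²/n₁ + s₂²/n₂)² / [(s₁²/n₁)²/(n₁-1) + (s₂²/n₂)²/(n₂-1)] ≈ 42.67
t = (x̄₁ - x̄₂) / SE = (59.05 - 61.27) / 4.5880 = -2.22 / 4.5880 = -0.484
p-value = 0.6310

Since p-value > α = 0.05, we fail to reject H₀.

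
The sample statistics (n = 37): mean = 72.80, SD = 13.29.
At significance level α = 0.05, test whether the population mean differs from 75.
One-sample t-test:
H₀: μ = 75
H₁: μ ≠ 75
df = n - 1 = 36
t = (x̄ - μ₀) / (s/√n) = (72.80 - 75) / (13.29/√37) = -1.007
p-value = 0.3207

Since p-value > α = 0.05, we fail to reject H₀.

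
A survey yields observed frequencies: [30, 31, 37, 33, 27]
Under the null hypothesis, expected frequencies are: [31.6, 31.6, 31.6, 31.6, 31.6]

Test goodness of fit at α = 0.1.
Chi-square goodness of fit test:
H₀: observed counts match expected distribution
H₁: observed counts differ from expected distribution
df = k - 1 = 4
χ² = Σ(O - E)²/E
   = (30 - 31.6)²/31.6 + (31 - 31.6)²/31.6 + (37 - 31.6)²/31.6 + (33 - 31.6)²/31.6 + (27 - 31.6)²/31.6
   = 0.081 + 0.011 + 0.923 + 0.062 + 0.670
   = 1.75
p-value = 0.7822

Since p-value > α = 0.1, we fail to reject H₀.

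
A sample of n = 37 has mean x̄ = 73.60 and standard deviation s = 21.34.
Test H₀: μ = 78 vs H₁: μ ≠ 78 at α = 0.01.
One-sample t-test:
H₀: μ = 78
H₁: μ ≠ 78
df = n - 1 = 36
t = (x̄ - μ₀) / (s/√n) = (73.60 - 78) / (21.34/√37) = -1.254
p-value = 0.2179

Since p-value > α = 0.01, we fail to reject H₀.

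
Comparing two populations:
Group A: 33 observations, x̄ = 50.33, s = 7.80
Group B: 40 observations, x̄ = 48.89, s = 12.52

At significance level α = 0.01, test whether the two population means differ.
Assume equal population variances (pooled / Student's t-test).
Student's two-sample t-test (equal variances):
H₀: μ₁ = μ₂
H₁: μ₁ ≠ μ₂
df = n₁ + n₂ - 2 = 71
Pooled variance s_p² = [(n₁-1)s₁² + (n₂-1)s₂²] / (n₁ + n₂ - 2) = [(32)(7.80²) + (39)(12.52²)] / 71 = 113.5232
SE = √(s_p²(1/n₁ + 1/n₂)) = √(113.5232 × (1/33 + 1/40)) = 2.5056
t = (x̄₁ - x̄₂) / SE = (50.33 - 48.89) / 2.5056 = 1.44 / 2.5056 = 0.575
p-value = 0.5673

Since p-value > α = 0.01, we fail to reject H₀.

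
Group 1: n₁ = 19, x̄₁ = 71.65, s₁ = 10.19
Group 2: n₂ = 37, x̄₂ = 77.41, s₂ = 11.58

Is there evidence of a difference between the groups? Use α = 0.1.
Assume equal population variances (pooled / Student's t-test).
Student's two-sample t-test (equal variances):
H₀: μ₁ = μ₂
H₁: μ₁ ≠ μ₂
df = n₁ + n₂ - 2 = 54
Pooled variance s_p² = [(n₁-1)s₁² + (n₂-1)s₂²] / (n₁ + n₂ - 2) = [(18)(10.19²) + (36)(11.58²)] / 54 = 124.0096
SE = √(s_p²(1/n₁ + 1/n₂)) = √(124.0096 × (1/19 + 1/37)) = 3.1430
t = (x̄₁ - x̄₂) / SE = (71.65 - 77.41) / 3.1430 = -5.76 / 3.1430 = -1.833
p-value = 0.0724

Since p-value < α = 0.1, we reject H₀.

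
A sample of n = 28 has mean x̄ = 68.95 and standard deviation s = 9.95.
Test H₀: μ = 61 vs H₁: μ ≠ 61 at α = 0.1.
One-sample t-test:
H₀: μ = 61
H₁: μ ≠ 61
df = n - 1 = 27
t = (x̄ - μ₀) / (s/√n) = (68.95 - 61) / (9.95/√28) = 4.228
p-value = 0.0002

Since p-value < α = 0.1, we reject H₀.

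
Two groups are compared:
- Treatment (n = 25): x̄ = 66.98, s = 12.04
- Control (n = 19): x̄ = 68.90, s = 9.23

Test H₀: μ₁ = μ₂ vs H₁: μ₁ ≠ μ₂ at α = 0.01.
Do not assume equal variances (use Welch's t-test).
Welch's two-sample t-test:
H₀: μ₁ = μ₂
H₁: μ₁ ≠ μ₂
s₁²/n₁ = 12.04²/25 = 5.7985,  s₂²/n₂ = 9.23²/19 = 4.4838
SE = √(s₁²/n₁ + s₂²/n₂) = √(5.7985 + 4.4838) = 3.2066
df (Welch-Satterthwaite) = (s₁²/n₁ + s₂²/n₂)² / [(s₁²/n₁)²/(n₁-1) + (s₂²/n₂)²/(n₂-1)] ≈ 41.99
t = (x̄₁ - x̄₂) / SE = (66.98 - 68.90) / 3.2066 = -1.92 / 3.2066 = -0.599
p-value = 0.5525

Since p-value > α = 0.01, we fail to reject H₀.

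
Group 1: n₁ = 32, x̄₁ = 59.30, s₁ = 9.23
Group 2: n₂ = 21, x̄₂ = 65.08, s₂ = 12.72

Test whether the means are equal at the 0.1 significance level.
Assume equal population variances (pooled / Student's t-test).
Student's two-sample t-test (equal variances):
H₀: μ₁ = μ₂
H₁: μ₁ ≠ μ₂
df = n₁ + n₂ - 2 = 51
Pooled variance s_p² = [(n₁-1)s₁² + (n₂-1)s₂²] / (n₁ + n₂ - 2) = [(31)(9.23²) + (20)(12.72²)] / 51 = 115.2343
SE = √(s_p²(1/n₁ + 1/n₂)) = √(115.2343 × (1/32 + 1/21)) = 3.0147
t = (x̄₁ - x̄₂) / SE = (59.30 - 65.08) / 3.0147 = -5.78 / 3.0147 = -1.917
p-value = 0.0608

Since p-value < α = 0.1, we reject H₀.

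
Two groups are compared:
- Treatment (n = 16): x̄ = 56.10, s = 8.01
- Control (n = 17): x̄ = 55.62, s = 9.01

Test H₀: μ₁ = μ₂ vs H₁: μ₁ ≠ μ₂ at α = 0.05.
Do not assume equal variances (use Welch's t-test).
Welch's two-sample t-test:
H₀: μ₁ = μ₂
H₁: μ₁ ≠ μ₂
s₁²/n₁ = 8.01²/16 = 4.0100,  s₂²/n₂ = 9.01²/17 = 4.7753
SE = √(s₁²/n₁ + s₂²/n₂) = √(4.0100 + 4.7753) = 2.9640
df (Welch-Satterthwaite) = (s₁²/n₁ + s₂²/n₂)² / [(s₁²/n₁)²/(n₁-1) + (s₂²/n₂)²/(n₂-1)] ≈ 30.91
t = (x̄₁ - x̄₂) / SE = (56.10 - 55.62) / 2.9640 = 0.48 / 2.9640 = 0.162
p-value = 0.8724

Since p-value > α = 0.05, we fail to reject H₀.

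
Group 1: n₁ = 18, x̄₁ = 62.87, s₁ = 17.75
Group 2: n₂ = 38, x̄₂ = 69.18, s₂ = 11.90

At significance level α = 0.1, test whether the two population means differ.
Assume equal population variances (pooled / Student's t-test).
Student's two-sample t-test (equal variances):
H₀: μ₁ = μ₂
H₁: μ₁ ≠ μ₂
df = n₁ + n₂ - 2 = 54
Pooled variance s_p² = [(n₁-1)s₁² + (n₂-1)s₂²] / (n₁ + n₂ - 2) = [(17)(17.75²) + (37)(11.90²)] / 54 = 196.2154
SE = √(s_p²(1/n₁ + 1/n₂)) = √(196.2154 × (1/18 + 1/38)) = 4.0080
t = (x̄₁ - x̄₂) / SE = (62.87 - 69.18) / 4.0080 = -6.31 / 4.0080 = -1.574
p-value = 0.1213

Since p-value > α = 0.1, we fail to reject H₀.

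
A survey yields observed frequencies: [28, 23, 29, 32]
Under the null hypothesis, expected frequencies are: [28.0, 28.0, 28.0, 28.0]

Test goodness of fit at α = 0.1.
Chi-square goodness of fit test:
H₀: observed counts match expected distribution
H₁: observed counts differ from expected distribution
df = k - 1 = 3
χ² = Σ(O - E)²/E
   = (28 - 28.0)²/28.0 + (23 - 28.0)²/28.0 + (29 - 28.0)²/28.0 + (32 - 28.0)²/28.0
   = 0.000 + 0.893 + 0.036 + 0.571
   = 1.50
p-value = 0.6823

Since p-value > α = 0.1, we fail to reject H₀.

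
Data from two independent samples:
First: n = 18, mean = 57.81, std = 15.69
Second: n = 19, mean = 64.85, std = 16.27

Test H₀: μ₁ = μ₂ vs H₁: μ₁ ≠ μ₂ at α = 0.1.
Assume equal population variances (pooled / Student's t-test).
Student's two-sample t-test (equal variances):
H₀: μ₁ = μ₂
H₁: μ₁ ≠ μ₂
df = n₁ + n₂ - 2 = 35
Pooled variance s_p² = [(n₁-1)s₁² + (n₂-1)s₂²] / (n₁ + n₂ - 2) = [(17)(15.69²) + (18)(16.27²)] / 35 = 255.7093
SE = √(s_p²(1/n₁ + 1/n₂)) = √(255.7093 × (1/18 + 1/19)) = 5.2597
t = (x̄₁ - x̄₂) / SE = (57.81 - 64.85) / 5.2597 = -7.04 / 5.2597 = -1.338
p-value = 0.1894

Since p-value > α = 0.1, we fail to reject H₀.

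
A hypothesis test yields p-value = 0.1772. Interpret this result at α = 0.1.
Since p = 0.1772 > α = 0.1, fail to reject H₀.
There is insufficient evidence to reject the null hypothesis; the result is not statistically significant at the 0.1 level.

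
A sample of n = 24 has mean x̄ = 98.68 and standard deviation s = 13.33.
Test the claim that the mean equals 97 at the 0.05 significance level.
One-sample t-test:
H₀: μ = 97
H₁: μ ≠ 97
df = n - 1 = 23
t = (x̄ - μ₀) / (s/√n) = (98.68 - 97) / (13.33/√24) = 0.617
p-value = 0.5430

Since p-value > α = 0.05, we fail to reject H₀.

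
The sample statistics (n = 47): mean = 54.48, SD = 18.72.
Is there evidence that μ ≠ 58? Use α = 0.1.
One-sample t-test:
H₀: μ = 58
H₁: μ ≠ 58
df = n - 1 = 46
t = (x̄ - μ₀) / (s/√n) = (54.48 - 58) / (18.72/√47) = -1.289
p-value = 0.2038

Since p-value > α = 0.1, we fail to reject H₀.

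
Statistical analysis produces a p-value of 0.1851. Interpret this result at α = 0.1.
Since p = 0.1851 > α = 0.1, fail to reject H₀.
There is insufficient evidence to reject the null hypothesis; the result is not statistically significant at the 0.1 level.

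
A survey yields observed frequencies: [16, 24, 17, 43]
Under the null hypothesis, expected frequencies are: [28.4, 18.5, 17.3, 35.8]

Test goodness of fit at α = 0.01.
Chi-square goodness of fit test:
H₀: observed counts match expected distribution
H₁: observed counts differ from expected distribution
df = k - 1 = 3
χ² = Σ(O - E)²/E
   = (16 - 28.4)²/28.4 + (24 - 18.5)²/18.5 + (17 - 17.3)²/17.3 + (43 - 35.8)²/35.8
   = 5.414 + 1.635 + 0.005 + 1.448
   = 8.50
p-value = 0.0367

Since p-value > α = 0.01, we fail to reject H₀.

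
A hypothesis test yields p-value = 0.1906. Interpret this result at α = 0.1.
Since p = 0.1906 > α = 0.1, fail to reject H₀.
There is insufficient evidence to reject the null hypothesis; the result is not statistically significant at the 0.1 level.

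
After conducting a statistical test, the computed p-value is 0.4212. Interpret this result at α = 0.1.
Since p = 0.4212 > α = 0.1, fail to reject H₀.
There is insufficient evidence to reject the null hypothesis; the result is not statistically significant at the 0.1 level.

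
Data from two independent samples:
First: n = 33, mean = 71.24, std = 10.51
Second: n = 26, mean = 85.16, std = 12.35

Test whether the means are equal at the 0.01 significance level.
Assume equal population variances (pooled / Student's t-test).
Student's two-sample t-test (equal variances):
H₀: μ₁ = μ₂
H₁: μ₁ ≠ μ₂
df = n₁ + n₂ - 2 = 57
Pooled variance s_p² = [(n₁-1)s₁² + (n₂-1)s₂²] / (n₁ + n₂ - 2) = [(32)(10.51²) + (25)(12.35²)] / 57 = 128.9085
SE = √(s_p²(1/n₁ + 1/n₂)) = √(128.9085 × (1/33 + 1/26)) = 2.9773
t = (x̄₁ - x̄₂) / SE = (71.24 - 85.16) / 2.9773 = -13.92 / 2.9773 = -4.675
p-value < 0.0001

Since p-value < α = 0.01, we reject H₀.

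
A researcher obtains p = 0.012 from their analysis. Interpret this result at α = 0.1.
Since p = 0.012 < α = 0.1, reject H₀.
There is sufficient evidence to reject the null hypothesis; the result is statistically significant at the 0.1 level.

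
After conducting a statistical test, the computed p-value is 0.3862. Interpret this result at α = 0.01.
Since p = 0.3862 > α = 0.01, fail to reject H₀.
There is insufficient evidence to reject the null hypothesis; the result is not statistically significant at the 0.01 level.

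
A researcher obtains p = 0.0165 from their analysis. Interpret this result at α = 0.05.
Since p = 0.0165 < α = 0.05, reject H₀.
There is sufficient evidence to reject the null hypothesis; the result is statistically significant at the 0.05 level.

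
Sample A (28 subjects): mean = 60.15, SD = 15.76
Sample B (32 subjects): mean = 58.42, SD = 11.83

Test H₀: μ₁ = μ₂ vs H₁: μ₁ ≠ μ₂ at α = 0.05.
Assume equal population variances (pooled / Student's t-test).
Student's two-sample t-test (equal variances):
H₀: μ₁ = μ₂
H₁: μ₁ ≠ μ₂
df = n₁ + n₂ - 2 = 58
Pooled variance s_p² = [(n₁-1)s₁² + (n₂-1)s₂²] / (n₁ + n₂ - 2) = [(27)(15.76²) + (31)(11.83²)] / 58 = 190.4243
SE = √(s_p²(1/n₁ + 1/n₂)) = √(190.4243 × (1/28 + 1/32)) = 3.5709
t = (x̄₁ - x̄₂) / SE = (60.15 - 58.42) / 3.5709 = 1.73 / 3.5709 = 0.484
p-value = 0.6299

Since p-value > α = 0.05, we fail to reject H₀.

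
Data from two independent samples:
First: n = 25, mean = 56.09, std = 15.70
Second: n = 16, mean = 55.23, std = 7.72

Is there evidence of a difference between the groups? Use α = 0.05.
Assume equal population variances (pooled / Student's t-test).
Student's two-sample t-test (equal variances):
H₀: μ₁ = μ₂
H₁: μ₁ ≠ μ₂
df = n₁ + n₂ - 2 = 39
Pooled variance s_p² = [(n₁-1)s₁² + (n₂-1)s₂²] / (n₁ + n₂ - 2) = [(24)(15.70²) + (15)(7.72²)] / 39 = 174.6086
SE = √(s_p²(1/n₁ + 1/n₂)) = √(174.6086 × (1/25 + 1/16)) = 4.2305
t = (x̄₁ - x̄₂) / SE = (56.09 - 55.23) / 4.2305 = 0.86 / 4.2305 = 0.203
p-value = 0.8400

Since p-value > α = 0.05, we fail to reject H₀.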